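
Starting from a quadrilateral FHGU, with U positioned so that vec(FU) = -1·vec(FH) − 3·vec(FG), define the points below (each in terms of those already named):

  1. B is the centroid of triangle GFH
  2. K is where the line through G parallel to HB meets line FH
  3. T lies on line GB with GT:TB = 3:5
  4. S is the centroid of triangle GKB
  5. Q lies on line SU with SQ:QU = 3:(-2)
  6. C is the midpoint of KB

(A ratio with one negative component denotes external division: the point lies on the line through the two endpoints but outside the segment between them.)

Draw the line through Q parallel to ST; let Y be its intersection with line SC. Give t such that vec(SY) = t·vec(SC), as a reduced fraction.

Work in coordinates with F = (0, 0), H = (1, 0), G = (0, 1), U = (-1, -3).
1. B is the centroid of triangle GFH ⇒ B = (1/3, 1/3)
2. K is where the line through G parallel to HB meets line FH ⇒ K = (2, 0)
3. T lies on line GB with GT:TB = 3:5 ⇒ T = (1/8, 3/4)
4. S is the centroid of triangle GKB ⇒ S = (7/9, 4/9)
5. Q lies on line SU with SQ:QU = 3:(-2) ⇒ Q = (-41/9, -89/9)
6. C is the midpoint of KB ⇒ C = (7/6, 1/6)
through Q parallel to ST: direction (-47/72, 11/36); meets SC at Y = (476/9, -331/9)
Y = S + t·(C−S) with t = 134

t = 134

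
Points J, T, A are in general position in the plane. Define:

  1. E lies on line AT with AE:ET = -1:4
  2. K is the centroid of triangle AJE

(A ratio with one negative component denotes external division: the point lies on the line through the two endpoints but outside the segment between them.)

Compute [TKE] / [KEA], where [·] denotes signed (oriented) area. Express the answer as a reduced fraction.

Set J = (0, 0), T = (1, 0), A = (0, 1); any affine frame gives the same invariant.
1. E lies on line AT with AE:ET = -1:4 ⇒ E = (-1/3, 4/3)
2. K is the centroid of triangle AJE ⇒ K = (-1/9, 7/9)
2·[TKE] = -4/9, 2·[KEA] = -1/9
[TKE]:[KEA] = -4/9:-1/9 = 4

[TKE]:[KEA] = 4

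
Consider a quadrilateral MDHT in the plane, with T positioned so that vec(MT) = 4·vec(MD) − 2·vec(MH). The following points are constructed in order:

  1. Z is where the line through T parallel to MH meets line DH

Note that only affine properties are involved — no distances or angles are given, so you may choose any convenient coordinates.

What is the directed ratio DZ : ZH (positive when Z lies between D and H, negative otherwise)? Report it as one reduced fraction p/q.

Assign M = (0, 0), D = (1, 0), H = (0, 1), T = (4, -2) — the answer is frame-independent, so this choice is without loss of generality.
1. Z is where the line through T parallel to MH meets line DH ⇒ Z = (4, -3)
Z = D + t·(H−D) with t = -3, so DZ:ZH = t:(1−t) = -3:4

DZ:ZH = -3/4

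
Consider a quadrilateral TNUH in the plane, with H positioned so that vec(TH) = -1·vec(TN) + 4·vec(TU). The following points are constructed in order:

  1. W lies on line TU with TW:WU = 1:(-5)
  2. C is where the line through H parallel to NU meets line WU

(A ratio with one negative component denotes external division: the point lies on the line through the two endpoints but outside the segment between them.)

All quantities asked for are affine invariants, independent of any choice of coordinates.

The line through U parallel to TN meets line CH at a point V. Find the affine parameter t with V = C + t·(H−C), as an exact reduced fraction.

Set T = (0, 0), N = (1, 0), U = (0, 1), H = (-1, 4); any affine frame gives the same invariant.
1. W lies on line TU with TW:WU = 1:(-5) ⇒ W = (0, -1/4)
2. C is where the line through H parallel to NU meets line WU ⇒ C = (0, 3)
through U parallel to TN: direction (1, 0); meets CH at V = (2, 1)
V = C + t·(H−C) with t = -2

t = -2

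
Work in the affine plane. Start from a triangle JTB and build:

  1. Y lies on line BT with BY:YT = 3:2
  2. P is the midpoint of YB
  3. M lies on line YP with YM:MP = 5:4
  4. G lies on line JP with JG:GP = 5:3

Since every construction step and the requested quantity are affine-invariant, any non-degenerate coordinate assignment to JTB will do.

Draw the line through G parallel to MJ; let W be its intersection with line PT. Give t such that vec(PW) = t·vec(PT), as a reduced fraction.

t = 1/14

Assign J = (0, 0), T = (1, 0), B = (0, 1) — the answer is frame-independent, so this choice is without loss of generality.
1. Y lies on line BT with BY:YT = 3:2 ⇒ Y = (3/5, 2/5)
2. P is the midpoint of YB ⇒ P = (3/10, 7/10)
3. M lies on line YP with YM:MP = 5:4 ⇒ M = (13/30, 17/30)
4. G lies on line JP with JG:GP = 5:3 ⇒ G = (3/16, 7/16)
through G parallel to MJ: direction (-13/30, -17/30); meets PT at W = (7/20, 13/20)
W = P + t·(T−P) with t = 1/14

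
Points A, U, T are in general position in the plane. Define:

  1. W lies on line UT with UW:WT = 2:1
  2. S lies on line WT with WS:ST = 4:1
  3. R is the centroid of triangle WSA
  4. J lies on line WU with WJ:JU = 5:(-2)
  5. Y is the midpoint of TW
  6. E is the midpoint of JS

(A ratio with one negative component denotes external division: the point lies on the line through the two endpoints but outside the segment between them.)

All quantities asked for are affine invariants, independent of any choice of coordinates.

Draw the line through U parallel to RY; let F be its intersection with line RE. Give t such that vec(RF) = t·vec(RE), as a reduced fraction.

Choose coordinates A = (0, 0), U = (1, 0), T = (0, 1).
1. W lies on line UT with UW:WT = 2:1 ⇒ W = (1/3, 2/3)
2. S lies on line WT with WS:ST = 4:1 ⇒ S = (1/15, 14/15)
3. R is the centroid of triangle WSA ⇒ R = (2/15, 8/15)
4. J lies on line WU with WJ:JU = 5:(-2) ⇒ J = (13/9, -4/9)
5. Y is the midpoint of TW ⇒ Y = (1/6, 5/6)
6. E is the midpoint of JS ⇒ E = (34/45, 11/45)
through U parallel to RY: direction (1/30, 3/10); meets RE at F = (806/795, 33/265)
F = R + t·(E−R) with t = 75/53

t = 75/53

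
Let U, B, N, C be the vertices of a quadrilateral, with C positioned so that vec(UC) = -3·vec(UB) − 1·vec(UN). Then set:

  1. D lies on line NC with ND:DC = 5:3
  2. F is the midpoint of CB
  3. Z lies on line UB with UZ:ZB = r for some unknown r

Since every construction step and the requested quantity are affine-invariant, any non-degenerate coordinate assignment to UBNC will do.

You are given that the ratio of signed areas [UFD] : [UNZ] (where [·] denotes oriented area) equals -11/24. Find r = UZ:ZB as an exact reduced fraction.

r = -3/5

Set U = (0, 0), B = (1, 0), N = (0, 1), C = (-3, -1); any affine frame gives the same invariant.
1. D lies on line NC with ND:DC = 5:3 ⇒ D = (-15/8, -1/4)
2. F is the midpoint of CB ⇒ F = (-1, -1/2)
3. With UZ:ZB = r, write λ = r/(r+1) so Z = U + λ·(B−U); Z is affine-linear in λ
Every point depending on Z is an affine combination of Z and λ-independent points, so each such coordinate is linear in λ; the λ² term in each signed area is a multiple of (B−U)×(B−U) = 0, so 2·[UFD] and 2·[UNZ] are each linear in λ. Evaluating at λ=0 and λ=1:
  2·[UFD] = -11/16,   2·[UNZ] = −λ
So [UFD]:[UNZ] = (-11/16) / (−λ). Setting this equal to -11/24:
  -11/16 = -11/24·(−λ)  ⇒  λ = -3/2
Then r = λ/(1−λ) = (-3/2)/(5/2) = -3/5. Check: with r = -3/5, Z = (-3/2, 0) and [UFD]:[UNZ] = -11/24 as required.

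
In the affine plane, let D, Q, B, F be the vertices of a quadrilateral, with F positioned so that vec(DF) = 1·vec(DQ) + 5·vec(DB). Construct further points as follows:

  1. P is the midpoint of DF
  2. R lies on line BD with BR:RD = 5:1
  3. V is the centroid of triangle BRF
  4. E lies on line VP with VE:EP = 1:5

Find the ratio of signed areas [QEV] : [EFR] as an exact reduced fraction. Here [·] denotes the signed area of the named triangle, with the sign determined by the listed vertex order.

Choose coordinates D = (0, 0), Q = (1, 0), B = (0, 1), F = (1, 5).
1. P is the midpoint of DF ⇒ P = (1/2, 5/2)
2. R lies on line BD with BR:RD = 5:1 ⇒ R = (0, 1/6)
3. V is the centroid of triangle BRF ⇒ V = (1/3, 37/18)
4. E lies on line VP with VE:EP = 1:5 ⇒ E = (13/36, 115/54)
2·[QEV] = 23/216, 2·[EFR] = -47/216
[QEV]:[EFR] = 23/216:-47/216 = -23/47

[QEV]:[EFR] = -23/47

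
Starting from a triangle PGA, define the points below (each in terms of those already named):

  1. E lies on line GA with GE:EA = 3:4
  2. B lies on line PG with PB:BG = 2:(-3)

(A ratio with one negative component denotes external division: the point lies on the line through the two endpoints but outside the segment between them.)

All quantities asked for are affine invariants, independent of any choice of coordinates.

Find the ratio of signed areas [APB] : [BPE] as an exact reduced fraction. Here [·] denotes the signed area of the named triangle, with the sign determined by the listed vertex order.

Choose coordinates P = (0, 0), G = (1, 0), A = (0, 1).
1. E lies on line GA with GE:EA = 3:4 ⇒ E = (4/7, 3/7)
2. B lies on line PG with PB:BG = 2:(-3) ⇒ B = (-2, 0)
2·[APB] = -2, 2·[BPE] = 6/7
[APB]:[BPE] = -2:6/7 = -7/3

[APB]:[BPE] = -7/3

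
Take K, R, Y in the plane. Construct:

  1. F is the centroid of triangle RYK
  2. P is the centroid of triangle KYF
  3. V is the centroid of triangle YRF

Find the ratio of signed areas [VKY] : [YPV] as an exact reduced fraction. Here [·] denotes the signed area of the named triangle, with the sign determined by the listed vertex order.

Work in coordinates with K = (0, 0), R = (1, 0), Y = (0, 1).
1. F is the centroid of triangle RYK ⇒ F = (1/3, 1/3)
2. P is the centroid of triangle KYF ⇒ P = (1/9, 4/9)
3. V is the centroid of triangle YRF ⇒ V = (4/9, 4/9)
2·[VKY] = -4/9, 2·[YPV] = 5/27
[VKY]:[YPV] = -4/9:5/27 = -12/5

[VKY]:[YPV] = -12/5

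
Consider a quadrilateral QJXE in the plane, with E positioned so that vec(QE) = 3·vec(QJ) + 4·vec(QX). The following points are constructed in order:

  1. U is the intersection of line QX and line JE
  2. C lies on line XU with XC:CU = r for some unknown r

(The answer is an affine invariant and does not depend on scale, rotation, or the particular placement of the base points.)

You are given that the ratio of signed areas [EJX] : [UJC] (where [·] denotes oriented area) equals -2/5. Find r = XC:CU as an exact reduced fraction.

Work in coordinates with Q = (0, 0), J = (1, 0), X = (0, 1), E = (3, 4).
1. U is the intersection of line QX and line JE ⇒ U = (0, -2)
2. With XC:CU = r, write λ = r/(r+1) so C = X + λ·(U−X); C is affine-linear in λ
Every point depending on C is an affine combination of C and λ-independent points, so each such coordinate is linear in λ; the λ² term in each signed area is a multiple of (U−X)×(U−X) = 0, so 2·[EJX] and 2·[UJC] are each linear in λ. Evaluating at λ=0 and λ=1:
  2·[EJX] = -6,   2·[UJC] = -3·λ + 3
So [EJX]:[UJC] = (-6) / (-3·λ + 3). Setting this equal to -2/5:
  -6 = -2/5·(-3·λ + 3)  ⇒  λ = -4
Then r = λ/(1−λ) = (-4)/(5) = -4/5. Check: with r = -4/5, C = (0, 13) and [EJX]:[UJC] = -2/5 as required.

r = -4/5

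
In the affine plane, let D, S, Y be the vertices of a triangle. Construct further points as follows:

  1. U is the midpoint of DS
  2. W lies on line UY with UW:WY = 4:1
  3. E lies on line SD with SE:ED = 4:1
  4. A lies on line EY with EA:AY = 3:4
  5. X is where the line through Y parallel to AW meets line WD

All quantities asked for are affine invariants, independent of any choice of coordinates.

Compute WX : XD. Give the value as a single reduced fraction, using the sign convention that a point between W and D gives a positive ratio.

WX:XD = 12/5

Assign D = (0, 0), S = (1, 0), Y = (0, 1) — the answer is frame-independent, so this choice is without loss of generality.
1. U is the midpoint of DS ⇒ U = (1/2, 0)
2. W lies on line UY with UW:WY = 4:1 ⇒ W = (1/10, 4/5)
3. E lies on line SD with SE:ED = 4:1 ⇒ E = (1/5, 0)
4. A lies on line EY with EA:AY = 3:4 ⇒ A = (4/35, 3/7)
5. X is where the line through Y parallel to AW meets line WD ⇒ X = (1/34, 4/17)
X = W + t·(D−W) with t = 12/17, so WX:XD = t:(1−t) = 12/17:5/17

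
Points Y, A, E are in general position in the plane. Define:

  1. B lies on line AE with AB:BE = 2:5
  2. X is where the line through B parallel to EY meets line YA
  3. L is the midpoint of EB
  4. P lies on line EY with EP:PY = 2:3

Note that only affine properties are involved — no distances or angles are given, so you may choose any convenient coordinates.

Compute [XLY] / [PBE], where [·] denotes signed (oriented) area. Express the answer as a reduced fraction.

[XLY]:[PBE] = 45/28

Work in coordinates with Y = (0, 0), A = (1, 0), E = (0, 1).
1. B lies on line AE with AB:BE = 2:5 ⇒ B = (5/7, 2/7)
2. X is where the line through B parallel to EY meets line YA ⇒ X = (5/7, 0)
3. L is the midpoint of EB ⇒ L = (5/14, 9/14)
4. P lies on line EY with EP:PY = 2:3 ⇒ P = (0, 3/5)
2·[XLY] = 45/98, 2·[PBE] = 2/7
[XLY]:[PBE] = 45/98:2/7 = 45/28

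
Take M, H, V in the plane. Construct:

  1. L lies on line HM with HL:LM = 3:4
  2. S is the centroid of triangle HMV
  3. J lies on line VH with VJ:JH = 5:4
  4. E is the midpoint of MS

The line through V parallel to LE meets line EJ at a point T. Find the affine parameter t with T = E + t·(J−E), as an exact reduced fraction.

Set M = (0, 0), H = (1, 0), V = (0, 1); any affine frame gives the same invariant.
1. L lies on line HM with HL:LM = 3:4 ⇒ L = (4/7, 0)
2. S is the centroid of triangle HMV ⇒ S = (1/3, 1/3)
3. J lies on line VH with VJ:JH = 5:4 ⇒ J = (5/9, 4/9)
4. E is the midpoint of MS ⇒ E = (1/6, 1/6)
through V parallel to LE: direction (-17/42, 1/6); meets EJ at T = (170/201, 131/201)
T = E + t·(J−E) with t = 117/67

t = 117/67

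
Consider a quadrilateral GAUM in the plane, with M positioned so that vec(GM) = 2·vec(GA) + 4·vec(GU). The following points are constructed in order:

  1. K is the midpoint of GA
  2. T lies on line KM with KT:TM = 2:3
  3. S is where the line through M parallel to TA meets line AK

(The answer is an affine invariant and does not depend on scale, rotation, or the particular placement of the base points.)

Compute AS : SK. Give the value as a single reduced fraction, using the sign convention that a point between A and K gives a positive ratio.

Work in coordinates with G = (0, 0), A = (1, 0), U = (0, 1), M = (2, 4).
1. K is the midpoint of GA ⇒ K = (1/2, 0)
2. T lies on line KM with KT:TM = 2:3 ⇒ T = (11/10, 8/5)
3. S is where the line through M parallel to TA meets line AK ⇒ S = (7/4, 0)
S = A + t·(K−A) with t = -3/2, so AS:SK = t:(1−t) = -3/2:5/2

AS:SK = -3/5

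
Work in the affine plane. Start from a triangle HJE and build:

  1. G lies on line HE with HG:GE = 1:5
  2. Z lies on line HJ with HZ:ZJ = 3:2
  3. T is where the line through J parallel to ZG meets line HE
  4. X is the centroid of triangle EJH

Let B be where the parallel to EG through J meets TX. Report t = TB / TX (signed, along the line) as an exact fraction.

t = 3

Set H = (0, 0), J = (1, 0), E = (0, 1); any affine frame gives the same invariant.
1. G lies on line HE with HG:GE = 1:5 ⇒ G = (0, 1/6)
2. Z lies on line HJ with HZ:ZJ = 3:2 ⇒ Z = (3/5, 0)
3. T is where the line through J parallel to ZG meets line HE ⇒ T = (0, 5/18)
4. X is the centroid of triangle EJH ⇒ X = (1/3, 1/3)
through J parallel to EG: direction (0, -5/6); meets TX at B = (1, 4/9)
B = T + t·(X−T) with t = 3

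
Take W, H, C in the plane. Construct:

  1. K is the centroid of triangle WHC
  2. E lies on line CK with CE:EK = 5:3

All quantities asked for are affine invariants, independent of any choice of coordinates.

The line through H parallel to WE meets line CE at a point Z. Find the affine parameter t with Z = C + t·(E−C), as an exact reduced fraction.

t = 19/5

Choose coordinates W = (0, 0), H = (1, 0), C = (0, 1).
1. K is the centroid of triangle WHC ⇒ K = (1/3, 1/3)
2. E lies on line CK with CE:EK = 5:3 ⇒ E = (5/24, 7/12)
through H parallel to WE: direction (5/24, 7/12); meets CE at Z = (19/24, -7/12)
Z = C + t·(E−C) with t = 19/5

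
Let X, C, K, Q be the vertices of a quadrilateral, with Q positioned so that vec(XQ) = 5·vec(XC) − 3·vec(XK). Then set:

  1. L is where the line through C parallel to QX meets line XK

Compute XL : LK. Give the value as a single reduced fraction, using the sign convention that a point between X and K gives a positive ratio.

XL:LK = 3/2

Work in coordinates with X = (0, 0), C = (1, 0), K = (0, 1), Q = (5, -3).
1. L is where the line through C parallel to QX meets line XK ⇒ L = (0, 3/5)
L = X + t·(K−X) with t = 3/5, so XL:LK = t:(1−t) = 3/5:2/5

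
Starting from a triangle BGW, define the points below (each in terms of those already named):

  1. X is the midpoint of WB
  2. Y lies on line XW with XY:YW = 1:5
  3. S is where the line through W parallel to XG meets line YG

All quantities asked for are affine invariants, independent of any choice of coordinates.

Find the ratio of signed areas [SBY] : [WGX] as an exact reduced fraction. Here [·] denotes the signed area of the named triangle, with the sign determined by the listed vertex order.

[SBY]:[WGX] = -35/6

Choose coordinates B = (0, 0), G = (1, 0), W = (0, 1).
1. X is the midpoint of WB ⇒ X = (0, 1/2)
2. Y lies on line XW with XY:YW = 1:5 ⇒ Y = (0, 7/12)
3. S is where the line through W parallel to XG meets line YG ⇒ S = (-5, 7/2)
2·[SBY] = 35/12, 2·[WGX] = -1/2
[SBY]:[WGX] = 35/12:-1/2 = -35/6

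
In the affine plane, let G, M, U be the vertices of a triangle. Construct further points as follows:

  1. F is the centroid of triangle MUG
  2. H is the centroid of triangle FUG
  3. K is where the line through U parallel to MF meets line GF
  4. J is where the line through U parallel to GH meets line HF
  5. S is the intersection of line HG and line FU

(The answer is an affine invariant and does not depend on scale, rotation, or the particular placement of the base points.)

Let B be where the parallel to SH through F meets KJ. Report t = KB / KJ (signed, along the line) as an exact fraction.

Work in coordinates with G = (0, 0), M = (1, 0), U = (0, 1).
1. F is the centroid of triangle MUG ⇒ F = (1/3, 1/3)
2. H is the centroid of triangle FUG ⇒ H = (1/9, 4/9)
3. K is where the line through U parallel to MF meets line GF ⇒ K = (2/3, 2/3)
4. J is where the line through U parallel to GH meets line HF ⇒ J = (-1/9, 5/9)
5. S is the intersection of line HG and line FU ⇒ S = (1/6, 2/3)
through F parallel to SH: direction (-1/18, -2/9); meets KJ at B = (11/27, 17/27)
B = K + t·(J−K) with t = 1/3

t = 1/3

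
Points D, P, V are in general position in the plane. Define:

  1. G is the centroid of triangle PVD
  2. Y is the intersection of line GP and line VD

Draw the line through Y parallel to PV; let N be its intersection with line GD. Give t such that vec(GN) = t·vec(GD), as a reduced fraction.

Choose coordinates D = (0, 0), P = (1, 0), V = (0, 1).
1. G is the centroid of triangle PVD ⇒ G = (1/3, 1/3)
2. Y is the intersection of line GP and line VD ⇒ Y = (0, 1/2)
through Y parallel to PV: direction (-1, 1); meets GD at N = (1/4, 1/4)
N = G + t·(D−G) with t = 1/4

t = 1/4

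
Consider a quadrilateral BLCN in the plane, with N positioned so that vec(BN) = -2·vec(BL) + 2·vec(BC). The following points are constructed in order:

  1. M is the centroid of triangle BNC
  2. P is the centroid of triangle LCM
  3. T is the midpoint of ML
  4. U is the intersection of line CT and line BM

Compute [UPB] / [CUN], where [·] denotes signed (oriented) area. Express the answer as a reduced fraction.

Choose coordinates B = (0, 0), L = (1, 0), C = (0, 1), N = (-2, 2).
1. M is the centroid of triangle BNC ⇒ M = (-2/3, 1)
2. P is the centroid of triangle LCM ⇒ P = (1/9, 2/3)
3. T is the midpoint of ML ⇒ T = (1/6, 1/2)
4. U is the intersection of line CT and line BM ⇒ U = (2/3, -1)
2·[UPB] = 5/9, 2·[CUN] = -10/3
[UPB]:[CUN] = 5/9:-10/3 = -1/6

[UPB]:[CUN] = -1/6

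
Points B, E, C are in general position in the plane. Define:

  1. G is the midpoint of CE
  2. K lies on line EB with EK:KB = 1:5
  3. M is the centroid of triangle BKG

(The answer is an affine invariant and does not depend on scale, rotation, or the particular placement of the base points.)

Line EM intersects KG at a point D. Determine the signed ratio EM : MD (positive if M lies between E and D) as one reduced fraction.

EM:MD = -8/5

Assign B = (0, 0), E = (1, 0), C = (0, 1) — the answer is frame-independent, so this choice is without loss of generality.
1. G is the midpoint of CE ⇒ G = (1/2, 1/2)
2. K lies on line EB with EK:KB = 1:5 ⇒ K = (5/6, 0)
3. M is the centroid of triangle BKG ⇒ M = (4/9, 1/6)
line EM meets KG at D = (19/24, 1/16)
M = E + t·(D−E) with t = 8/3, so EM:MD = 8/3:-5/3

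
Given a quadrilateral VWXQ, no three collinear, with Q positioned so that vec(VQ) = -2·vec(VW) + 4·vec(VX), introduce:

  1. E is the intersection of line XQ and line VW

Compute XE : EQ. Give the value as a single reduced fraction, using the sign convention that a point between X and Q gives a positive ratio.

XE:EQ = -1/4

Set V = (0, 0), W = (1, 0), X = (0, 1), Q = (-2, 4); any affine frame gives the same invariant.
1. E is the intersection of line XQ and line VW ⇒ E = (2/3, 0)
E = X + t·(Q−X) with t = -1/3, so XE:EQ = t:(1−t) = -1/3:4/3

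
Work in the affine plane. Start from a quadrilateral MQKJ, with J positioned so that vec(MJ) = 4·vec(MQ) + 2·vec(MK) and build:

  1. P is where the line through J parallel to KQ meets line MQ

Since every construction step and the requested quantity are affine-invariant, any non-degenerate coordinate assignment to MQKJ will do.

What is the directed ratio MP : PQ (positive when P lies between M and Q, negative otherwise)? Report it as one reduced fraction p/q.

Assign M = (0, 0), Q = (1, 0), K = (0, 1), J = (4, 2) — the answer is frame-independent, so this choice is without loss of generality.
1. P is where the line through J parallel to KQ meets line MQ ⇒ P = (6, 0)
P = M + t·(Q−M) with t = 6, so MP:PQ = t:(1−t) = 6:-5

MP:PQ = -6/5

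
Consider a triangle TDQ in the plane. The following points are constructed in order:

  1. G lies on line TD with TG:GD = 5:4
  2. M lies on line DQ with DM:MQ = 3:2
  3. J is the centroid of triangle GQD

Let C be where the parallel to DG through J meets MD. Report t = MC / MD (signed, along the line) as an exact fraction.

Work in coordinates with T = (0, 0), D = (1, 0), Q = (0, 1).
1. G lies on line TD with TG:GD = 5:4 ⇒ G = (5/9, 0)
2. M lies on line DQ with DM:MQ = 3:2 ⇒ M = (2/5, 3/5)
3. J is the centroid of triangle GQD ⇒ J = (14/27, 1/3)
through J parallel to DG: direction (-4/9, 0); meets MD at C = (2/3, 1/3)
C = M + t·(D−M) with t = 4/9

t = 4/9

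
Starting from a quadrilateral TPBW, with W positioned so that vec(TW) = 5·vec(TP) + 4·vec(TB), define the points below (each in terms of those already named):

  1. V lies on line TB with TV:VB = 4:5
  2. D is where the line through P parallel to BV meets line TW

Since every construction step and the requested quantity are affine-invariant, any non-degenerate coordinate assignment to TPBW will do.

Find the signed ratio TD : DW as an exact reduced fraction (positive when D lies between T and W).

TD:DW = 1/4

Assign T = (0, 0), P = (1, 0), B = (0, 1), W = (5, 4) — the answer is frame-independent, so this choice is without loss of generality.
1. V lies on line TB with TV:VB = 4:5 ⇒ V = (0, 4/9)
2. D is where the line through P parallel to BV meets line TW ⇒ D = (1, 4/5)
D = T + t·(W−T) with t = 1/5, so TD:DW = t:(1−t) = 1/5:4/5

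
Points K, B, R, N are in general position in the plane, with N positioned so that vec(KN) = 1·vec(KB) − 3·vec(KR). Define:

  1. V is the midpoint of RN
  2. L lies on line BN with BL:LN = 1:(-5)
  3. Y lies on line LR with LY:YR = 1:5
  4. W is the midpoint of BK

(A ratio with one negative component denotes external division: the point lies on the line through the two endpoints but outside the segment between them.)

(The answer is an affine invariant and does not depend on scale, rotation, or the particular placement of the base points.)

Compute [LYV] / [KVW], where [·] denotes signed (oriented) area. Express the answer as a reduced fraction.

[LYV]:[KVW] = 5/8

Work in coordinates with K = (0, 0), B = (1, 0), R = (0, 1), N = (1, -3).
1. V is the midpoint of RN ⇒ V = (1/2, -1)
2. L lies on line BN with BL:LN = 1:(-5) ⇒ L = (1, 3/4)
3. Y lies on line LR with LY:YR = 1:5 ⇒ Y = (5/6, 19/24)
4. W is the midpoint of BK ⇒ W = (1/2, 0)
2·[LYV] = 5/16, 2·[KVW] = 1/2
[LYV]:[KVW] = 5/16:1/2 = 5/8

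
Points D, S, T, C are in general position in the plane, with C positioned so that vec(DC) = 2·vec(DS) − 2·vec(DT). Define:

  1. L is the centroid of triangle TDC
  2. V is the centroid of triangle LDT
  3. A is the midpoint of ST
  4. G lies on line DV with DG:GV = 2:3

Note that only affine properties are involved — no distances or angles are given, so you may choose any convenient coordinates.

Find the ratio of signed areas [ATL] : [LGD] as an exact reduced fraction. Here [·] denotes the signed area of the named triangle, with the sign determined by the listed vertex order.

[ATL]:[LGD] = 15/4

Work in coordinates with D = (0, 0), S = (1, 0), T = (0, 1), C = (2, -2).
1. L is the centroid of triangle TDC ⇒ L = (2/3, -1/3)
2. V is the centroid of triangle LDT ⇒ V = (2/9, 2/9)
3. A is the midpoint of ST ⇒ A = (1/2, 1/2)
4. G lies on line DV with DG:GV = 2:3 ⇒ G = (4/45, 4/45)
2·[ATL] = 1/3, 2·[LGD] = 4/45
[ATL]:[LGD] = 1/3:4/45 = 15/4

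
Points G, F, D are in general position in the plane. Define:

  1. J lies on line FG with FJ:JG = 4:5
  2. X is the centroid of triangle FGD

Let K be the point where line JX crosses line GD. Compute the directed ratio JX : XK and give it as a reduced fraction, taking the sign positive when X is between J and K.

JX:XK = 2/3

Assign G = (0, 0), F = (1, 0), D = (0, 1) — the answer is frame-independent, so this choice is without loss of generality.
1. J lies on line FG with FJ:JG = 4:5 ⇒ J = (5/9, 0)
2. X is the centroid of triangle FGD ⇒ X = (1/3, 1/3)
line JX meets GD at K = (0, 5/6)
X = J + t·(K−J) with t = 2/5, so JX:XK = 2/5:3/5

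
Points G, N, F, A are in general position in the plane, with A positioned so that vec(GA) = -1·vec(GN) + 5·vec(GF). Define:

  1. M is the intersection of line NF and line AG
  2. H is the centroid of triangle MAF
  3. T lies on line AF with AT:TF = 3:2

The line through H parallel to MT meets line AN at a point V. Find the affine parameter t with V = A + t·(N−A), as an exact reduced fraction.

t = 8/39

Work in coordinates with G = (0, 0), N = (1, 0), F = (0, 1), A = (-1, 5).
1. M is the intersection of line NF and line AG ⇒ M = (-1/4, 5/4)
2. H is the centroid of triangle MAF ⇒ H = (-5/12, 29/12)
3. T lies on line AF with AT:TF = 3:2 ⇒ T = (-2/5, 13/5)
through H parallel to MT: direction (-3/20, 27/20); meets AN at V = (-23/39, 155/39)
V = A + t·(N−A) with t = 8/39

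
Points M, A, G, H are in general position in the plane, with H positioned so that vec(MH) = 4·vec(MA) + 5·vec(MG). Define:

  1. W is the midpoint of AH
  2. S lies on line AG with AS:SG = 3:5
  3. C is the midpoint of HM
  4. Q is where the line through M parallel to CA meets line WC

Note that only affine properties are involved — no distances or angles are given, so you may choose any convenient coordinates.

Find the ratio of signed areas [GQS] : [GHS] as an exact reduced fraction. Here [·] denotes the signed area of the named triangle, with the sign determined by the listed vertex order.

[GQS]:[GHS] = 5/16

Work in coordinates with M = (0, 0), A = (1, 0), G = (0, 1), H = (4, 5).
1. W is the midpoint of AH ⇒ W = (5/2, 5/2)
2. S lies on line AG with AS:SG = 3:5 ⇒ S = (5/8, 3/8)
3. C is the midpoint of HM ⇒ C = (2, 5/2)
4. Q is where the line through M parallel to CA meets line WC ⇒ Q = (1, 5/2)
2·[GQS] = -25/16, 2·[GHS] = -5
[GQS]:[GHS] = -25/16:-5 = 5/16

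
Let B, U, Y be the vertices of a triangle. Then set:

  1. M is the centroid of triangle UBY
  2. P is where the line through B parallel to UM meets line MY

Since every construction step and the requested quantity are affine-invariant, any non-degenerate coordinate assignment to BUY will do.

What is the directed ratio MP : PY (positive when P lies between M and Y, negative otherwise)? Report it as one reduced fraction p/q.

Set B = (0, 0), U = (1, 0), Y = (0, 1); any affine frame gives the same invariant.
1. M is the centroid of triangle UBY ⇒ M = (1/3, 1/3)
2. P is where the line through B parallel to UM meets line MY ⇒ P = (2/3, -1/3)
P = M + t·(Y−M) with t = -1, so MP:PY = t:(1−t) = -1:2

MP:PY = -1/2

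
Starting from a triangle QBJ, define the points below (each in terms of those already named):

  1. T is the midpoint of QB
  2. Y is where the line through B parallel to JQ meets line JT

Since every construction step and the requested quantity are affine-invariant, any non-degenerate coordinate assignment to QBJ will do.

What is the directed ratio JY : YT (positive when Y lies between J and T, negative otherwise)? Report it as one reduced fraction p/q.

JY:YT = -2

Set Q = (0, 0), B = (1, 0), J = (0, 1); any affine frame gives the same invariant.
1. T is the midpoint of QB ⇒ T = (1/2, 0)
2. Y is where the line through B parallel to JQ meets line JT ⇒ Y = (1, -1)
Y = J + t·(T−J) with t = 2, so JY:YT = t:(1−t) = 2:-1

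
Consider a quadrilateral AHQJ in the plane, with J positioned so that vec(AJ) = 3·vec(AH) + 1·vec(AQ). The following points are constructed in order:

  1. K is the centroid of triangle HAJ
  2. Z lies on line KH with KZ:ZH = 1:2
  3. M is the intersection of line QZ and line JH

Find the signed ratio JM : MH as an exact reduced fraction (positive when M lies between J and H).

Set A = (0, 0), H = (1, 0), Q = (0, 1), J = (3, 1); any affine frame gives the same invariant.
1. K is the centroid of triangle HAJ ⇒ K = (4/3, 1/3)
2. Z lies on line KH with KZ:ZH = 1:2 ⇒ Z = (11/9, 2/9)
3. M is the intersection of line QZ and line JH ⇒ M = (33/25, 4/25)
M = J + t·(H−J) with t = 21/25, so JM:MH = t:(1−t) = 21/25:4/25

JM:MH = 21/4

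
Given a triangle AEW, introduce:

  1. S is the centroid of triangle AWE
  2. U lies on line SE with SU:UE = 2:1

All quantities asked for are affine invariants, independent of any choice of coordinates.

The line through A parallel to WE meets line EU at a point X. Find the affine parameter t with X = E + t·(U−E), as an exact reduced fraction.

Assign A = (0, 0), E = (1, 0), W = (0, 1) — the answer is frame-independent, so this choice is without loss of generality.
1. S is the centroid of triangle AWE ⇒ S = (1/3, 1/3)
2. U lies on line SE with SU:UE = 2:1 ⇒ U = (7/9, 1/9)
through A parallel to WE: direction (1, -1); meets EU at X = (-1, 1)
X = E + t·(U−E) with t = 9

t = 9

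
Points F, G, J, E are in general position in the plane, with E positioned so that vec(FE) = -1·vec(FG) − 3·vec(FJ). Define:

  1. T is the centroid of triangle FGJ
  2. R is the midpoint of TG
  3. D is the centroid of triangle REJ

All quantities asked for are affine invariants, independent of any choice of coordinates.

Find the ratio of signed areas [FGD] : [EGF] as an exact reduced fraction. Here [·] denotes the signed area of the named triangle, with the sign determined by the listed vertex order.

Assign F = (0, 0), G = (1, 0), J = (0, 1), E = (-1, -3) — the answer is frame-independent, so this choice is without loss of generality.
1. T is the centroid of triangle FGJ ⇒ T = (1/3, 1/3)
2. R is the midpoint of TG ⇒ R = (2/3, 1/6)
3. D is the centroid of triangle REJ ⇒ D = (-1/9, -11/18)
2·[FGD] = -11/18, 2·[EGF] = 3
[FGD]:[EGF] = -11/18:3 = -11/54

[FGD]:[EGF] = -11/54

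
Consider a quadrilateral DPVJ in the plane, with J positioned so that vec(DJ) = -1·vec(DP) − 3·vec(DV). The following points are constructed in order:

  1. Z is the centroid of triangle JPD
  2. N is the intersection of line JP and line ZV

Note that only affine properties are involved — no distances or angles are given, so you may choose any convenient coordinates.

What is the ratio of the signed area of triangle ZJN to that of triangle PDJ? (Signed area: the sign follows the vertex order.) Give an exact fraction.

Assign D = (0, 0), P = (1, 0), V = (0, 1), J = (-1, -3) — the answer is frame-independent, so this choice is without loss of generality.
1. Z is the centroid of triangle JPD ⇒ Z = (0, -1)
2. N is the intersection of line JP and line ZV ⇒ N = (0, -3/2)
2·[ZJN] = 1/2, 2·[PDJ] = 3
[ZJN]:[PDJ] = 1/2:3 = 1/6

[ZJN]:[PDJ] = 1/6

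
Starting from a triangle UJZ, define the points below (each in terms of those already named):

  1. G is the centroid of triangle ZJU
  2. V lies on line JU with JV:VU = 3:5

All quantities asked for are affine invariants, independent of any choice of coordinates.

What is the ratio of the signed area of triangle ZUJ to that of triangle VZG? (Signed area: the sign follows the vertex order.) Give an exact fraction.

Choose coordinates U = (0, 0), J = (1, 0), Z = (0, 1).
1. G is the centroid of triangle ZJU ⇒ G = (1/3, 1/3)
2. V lies on line JU with JV:VU = 3:5 ⇒ V = (5/8, 0)
2·[ZUJ] = 1, 2·[VZG] = 1/12
[ZUJ]:[VZG] = 1:1/12 = 12

[ZUJ]:[VZG] = 12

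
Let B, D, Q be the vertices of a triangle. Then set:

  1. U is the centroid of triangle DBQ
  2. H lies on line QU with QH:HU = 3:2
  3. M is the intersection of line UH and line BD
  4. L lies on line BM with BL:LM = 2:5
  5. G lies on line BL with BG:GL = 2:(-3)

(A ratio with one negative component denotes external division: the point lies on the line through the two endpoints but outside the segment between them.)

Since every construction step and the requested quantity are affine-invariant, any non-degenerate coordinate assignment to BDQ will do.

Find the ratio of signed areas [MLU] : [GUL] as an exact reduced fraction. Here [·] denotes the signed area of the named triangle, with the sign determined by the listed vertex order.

Work in coordinates with B = (0, 0), D = (1, 0), Q = (0, 1).
1. U is the centroid of triangle DBQ ⇒ U = (1/3, 1/3)
2. H lies on line QU with QH:HU = 3:2 ⇒ H = (1/5, 3/5)
3. M is the intersection of line UH and line BD ⇒ M = (1/2, 0)
4. L lies on line BM with BL:LM = 2:5 ⇒ L = (1/7, 0)
5. G lies on line BL with BG:GL = 2:(-3) ⇒ G = (-2/7, 0)
2·[MLU] = -5/42, 2·[GUL] = -1/7
[MLU]:[GUL] = -5/42:-1/7 = 5/6

[MLU]:[GUL] = 5/6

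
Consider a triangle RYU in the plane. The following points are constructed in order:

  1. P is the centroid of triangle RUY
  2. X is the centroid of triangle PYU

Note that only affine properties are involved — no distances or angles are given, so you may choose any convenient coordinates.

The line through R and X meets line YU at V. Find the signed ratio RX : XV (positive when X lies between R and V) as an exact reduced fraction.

Choose coordinates R = (0, 0), Y = (1, 0), U = (0, 1).
1. P is the centroid of triangle RUY ⇒ P = (1/3, 1/3)
2. X is the centroid of triangle PYU ⇒ X = (4/9, 4/9)
line RX meets YU at V = (1/2, 1/2)
X = R + t·(V−R) with t = 8/9, so RX:XV = 8/9:1/9

RX:XV = 8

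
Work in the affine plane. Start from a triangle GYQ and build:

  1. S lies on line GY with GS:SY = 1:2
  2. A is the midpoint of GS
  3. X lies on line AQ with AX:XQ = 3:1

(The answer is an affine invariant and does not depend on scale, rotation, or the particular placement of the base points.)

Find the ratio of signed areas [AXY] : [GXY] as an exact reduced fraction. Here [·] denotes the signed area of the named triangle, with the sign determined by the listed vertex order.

Assign G = (0, 0), Y = (1, 0), Q = (0, 1) — the answer is frame-independent, so this choice is without loss of generality.
1. S lies on line GY with GS:SY = 1:2 ⇒ S = (1/3, 0)
2. A is the midpoint of GS ⇒ A = (1/6, 0)
3. X lies on line AQ with AX:XQ = 3:1 ⇒ X = (1/24, 3/4)
2·[AXY] = -5/8, 2·[GXY] = -3/4
[AXY]:[GXY] = -5/8:-3/4 = 5/6

[AXY]:[GXY] = 5/6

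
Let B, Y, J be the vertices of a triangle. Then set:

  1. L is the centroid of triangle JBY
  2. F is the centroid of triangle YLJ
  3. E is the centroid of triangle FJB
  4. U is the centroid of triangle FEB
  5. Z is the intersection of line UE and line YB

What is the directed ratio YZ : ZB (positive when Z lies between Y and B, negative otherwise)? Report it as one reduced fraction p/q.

YZ:ZB = 5/2

Assign B = (0, 0), Y = (1, 0), J = (0, 1) — the answer is frame-independent, so this choice is without loss of generality.
1. L is the centroid of triangle JBY ⇒ L = (1/3, 1/3)
2. F is the centroid of triangle YLJ ⇒ F = (4/9, 4/9)
3. E is the centroid of triangle FJB ⇒ E = (4/27, 13/27)
4. U is the centroid of triangle FEB ⇒ U = (16/81, 25/81)
5. Z is the intersection of line UE and line YB ⇒ Z = (2/7, 0)
Z = Y + t·(B−Y) with t = 5/7, so YZ:ZB = t:(1−t) = 5/7:2/7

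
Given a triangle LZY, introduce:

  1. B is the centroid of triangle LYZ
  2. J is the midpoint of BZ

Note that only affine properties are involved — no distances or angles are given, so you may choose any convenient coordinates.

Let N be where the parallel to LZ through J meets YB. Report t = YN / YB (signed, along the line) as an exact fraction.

t = 5/4

Assign L = (0, 0), Z = (1, 0), Y = (0, 1) — the answer is frame-independent, so this choice is without loss of generality.
1. B is the centroid of triangle LYZ ⇒ B = (1/3, 1/3)
2. J is the midpoint of BZ ⇒ J = (2/3, 1/6)
through J parallel to LZ: direction (1, 0); meets YB at N = (5/12, 1/6)
N = Y + t·(B−Y) with t = 5/4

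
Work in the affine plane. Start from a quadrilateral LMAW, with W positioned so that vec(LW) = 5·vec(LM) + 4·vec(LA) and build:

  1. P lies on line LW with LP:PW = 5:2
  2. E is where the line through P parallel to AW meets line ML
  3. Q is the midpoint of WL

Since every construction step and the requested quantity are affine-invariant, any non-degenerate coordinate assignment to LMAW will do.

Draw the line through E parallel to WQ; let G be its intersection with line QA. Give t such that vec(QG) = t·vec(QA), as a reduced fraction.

Work in coordinates with L = (0, 0), M = (1, 0), A = (0, 1), W = (5, 4).
1. P lies on line LW with LP:PW = 5:2 ⇒ P = (25/7, 20/7)
2. E is where the line through P parallel to AW meets line ML ⇒ E = (-25/21, 0)
3. Q is the midpoint of WL ⇒ Q = (5/2, 2)
through E parallel to WQ: direction (-5/2, -2); meets QA at G = (5/42, 22/21)
G = Q + t·(A−Q) with t = 20/21

t = 20/21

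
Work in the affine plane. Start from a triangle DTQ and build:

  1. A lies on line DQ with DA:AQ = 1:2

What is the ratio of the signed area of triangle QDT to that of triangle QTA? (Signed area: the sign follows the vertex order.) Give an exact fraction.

[QDT]:[QTA] = -3/2

Set D = (0, 0), T = (1, 0), Q = (0, 1); any affine frame gives the same invariant.
1. A lies on line DQ with DA:AQ = 1:2 ⇒ A = (0, 1/3)
2·[QDT] = 1, 2·[QTA] = -2/3
[QDT]:[QTA] = 1:-2/3 = -3/2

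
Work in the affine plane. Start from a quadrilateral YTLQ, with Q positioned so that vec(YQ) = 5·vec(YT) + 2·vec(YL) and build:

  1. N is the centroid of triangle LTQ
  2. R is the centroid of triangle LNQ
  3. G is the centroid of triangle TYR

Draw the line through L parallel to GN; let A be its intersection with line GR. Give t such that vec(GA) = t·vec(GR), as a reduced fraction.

Set Y = (0, 0), T = (1, 0), L = (0, 1), Q = (5, 2); any affine frame gives the same invariant.
1. N is the centroid of triangle LTQ ⇒ N = (2, 1)
2. R is the centroid of triangle LNQ ⇒ R = (7/3, 4/3)
3. G is the centroid of triangle TYR ⇒ G = (10/9, 4/9)
through L parallel to GN: direction (8/9, 5/9); meets GR at A = (40/3, 28/3)
A = G + t·(R−G) with t = 10

t = 10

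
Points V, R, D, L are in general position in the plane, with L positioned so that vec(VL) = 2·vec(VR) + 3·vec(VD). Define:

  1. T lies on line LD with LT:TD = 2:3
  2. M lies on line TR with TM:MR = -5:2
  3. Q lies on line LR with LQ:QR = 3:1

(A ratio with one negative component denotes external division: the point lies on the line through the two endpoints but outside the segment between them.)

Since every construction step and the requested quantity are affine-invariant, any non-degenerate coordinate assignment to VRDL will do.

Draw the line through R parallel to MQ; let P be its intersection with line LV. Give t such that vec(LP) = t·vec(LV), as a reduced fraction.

t = 64/197

Work in coordinates with V = (0, 0), R = (1, 0), D = (0, 1), L = (2, 3).
1. T lies on line LD with LT:TD = 2:3 ⇒ T = (6/5, 11/5)
2. M lies on line TR with TM:MR = -5:2 ⇒ M = (13/15, -22/15)
3. Q lies on line LR with LQ:QR = 3:1 ⇒ Q = (5/4, 3/4)
through R parallel to MQ: direction (23/60, 133/60); meets LV at P = (266/197, 399/197)
P = L + t·(V−L) with t = 64/197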